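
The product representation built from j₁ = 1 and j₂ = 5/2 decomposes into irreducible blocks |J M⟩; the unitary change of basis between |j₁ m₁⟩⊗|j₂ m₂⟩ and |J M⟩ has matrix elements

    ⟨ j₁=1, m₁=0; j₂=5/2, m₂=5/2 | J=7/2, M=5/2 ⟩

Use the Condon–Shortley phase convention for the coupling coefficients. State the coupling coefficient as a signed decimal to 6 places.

+√(2/7) = +0.534522

√[8·0!2!5!/8! · 1!1!5!0!6!1!] = √(28800/7)
  +(−1)^0/∏(0,0,1,5,1,0)! = 1/120  (running 1/120)
⟨..|..⟩ = √(28800/7)·(1/120) = +0.534522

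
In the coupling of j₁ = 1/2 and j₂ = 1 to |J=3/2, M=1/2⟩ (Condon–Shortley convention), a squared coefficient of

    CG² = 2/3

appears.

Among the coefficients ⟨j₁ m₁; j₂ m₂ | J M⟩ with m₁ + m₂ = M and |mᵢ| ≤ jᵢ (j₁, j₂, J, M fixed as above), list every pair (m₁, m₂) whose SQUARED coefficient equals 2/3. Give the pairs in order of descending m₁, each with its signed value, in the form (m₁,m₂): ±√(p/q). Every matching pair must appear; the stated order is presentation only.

Admissible pairs with m₁+m₂ = M = 1/2: (-1/2,1), (1/2,0)
  (m₁,m₂)=(1/2,0): CG² = 2/3, CG = +√(2/3)   ← matches the target
  (m₁,m₂)=(-1/2,1): CG² = 1/3, CG = +√(1/3)
Pairs with CG² = 2/3: (1/2,0): +√(2/3)

(1/2,0): +√(2/3)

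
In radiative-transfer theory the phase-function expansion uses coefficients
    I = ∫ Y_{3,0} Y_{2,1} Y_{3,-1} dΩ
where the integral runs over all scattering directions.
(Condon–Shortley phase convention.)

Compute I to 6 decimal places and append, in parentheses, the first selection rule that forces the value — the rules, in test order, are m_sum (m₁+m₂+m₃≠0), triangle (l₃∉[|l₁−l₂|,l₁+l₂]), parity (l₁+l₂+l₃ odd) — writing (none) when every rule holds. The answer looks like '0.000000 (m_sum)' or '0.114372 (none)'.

-0.059471 (none)

m-sum 0 ✓  L=8 even ✓  1≤3≤5 ✓
Π(2lᵢ+1) = 7×5×7 = 245
triangle coeff Δ(3,2,3) = 1/3780
Σ_t [0,2]: t=0:+1/24 t=1:−1/4 t=2:+1/24 = -1/6
(3j)²=4/105 [(3 2 3; 0 0 0)], sign=+1
Σ_t [1,2]: t=1:−1/8 t=2:+1/12 = -1/24
(3j)²=1/210 [(3 2 3; 0 1 -1)], sign=-1
⇒ 4πI² = 2/45
I = (-1)√(2/45/(4π)) = -0.05947080
No selection rule forces the value: the integral is nonzero (none).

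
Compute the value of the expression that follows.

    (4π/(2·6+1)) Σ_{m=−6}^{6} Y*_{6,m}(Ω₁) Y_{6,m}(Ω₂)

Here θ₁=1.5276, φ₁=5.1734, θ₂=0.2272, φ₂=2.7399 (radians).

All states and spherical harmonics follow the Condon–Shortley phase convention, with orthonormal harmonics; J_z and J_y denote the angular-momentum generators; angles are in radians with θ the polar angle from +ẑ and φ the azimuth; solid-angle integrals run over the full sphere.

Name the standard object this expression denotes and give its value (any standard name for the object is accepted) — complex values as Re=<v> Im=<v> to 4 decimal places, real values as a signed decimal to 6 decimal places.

Legendre polynomial (addition theorem), -0.208880

This sum is the spherical-harmonic addition theorem: it equals the Legendre polynomial P_l(cos γ) of the angle γ between the two directions.
Term-by-term m-sum for l=6 (normalisation 4π/13 = 0.966644):
  term(m=-6) = -0.00001 + 0.00003j   from Y*(Ω₁)=0.44691 - 0.17619j, Y(Ω₂)=-0.00005 + 0.00004j
  term(m=-5) = 0.00006 - 0.00003j   from Y*(Ω₁)=0.05339 + 0.04819j, Y(Ω₂)=0.00040 - 0.00086j
  term(m=-4) = 0.00288 + 0.00092j   from Y*(Ω₁)=0.09395 - 0.33524j, Y(Ω₂)=-0.00031 + 0.00867j
  term(m=-3) = -0.00237 - 0.00384j   from Y*(Ω₁)=0.08211 - 0.01560j, Y(Ω₂)=-0.01930 - 0.05041j
  term(m=-2) = 0.01091 - 0.07003j   from Y*(Ω₁)=-0.18985 - 0.25037j, Y(Ω₂)=0.15660 + 0.16234j
  term(m=-1) = -0.03777 + 0.03234j   from Y*(Ω₁)=0.03909 - 0.07870j, Y(Ω₂)=-0.52080 - 0.22123j
  term(m=+0) = -0.16348 + 0.00000j   from Y*(Ω₁)=-0.30547 + 0.00000j, Y(Ω₂)=0.53519 + 0.00000j
  term(m=+1) = -0.03777 - 0.03234j   from Y*(Ω₁)=-0.03909 - 0.07870j, Y(Ω₂)=0.52080 - 0.22123j
  term(m=+2) = 0.01091 + 0.07003j   from Y*(Ω₁)=-0.18985 + 0.25037j, Y(Ω₂)=0.15660 - 0.16234j
  term(m=+3) = -0.00237 + 0.00384j   from Y*(Ω₁)=-0.08211 - 0.01560j, Y(Ω₂)=0.01930 - 0.05041j
  term(m=+4) = 0.00288 - 0.00092j   from Y*(Ω₁)=0.09395 + 0.33524j, Y(Ω₂)=-0.00031 - 0.00867j
  term(m=+5) = 0.00006 + 0.00003j   from Y*(Ω₁)=-0.05339 + 0.04819j, Y(Ω₂)=-0.00040 - 0.00086j
  term(m=+6) = -0.00001 - 0.00003j   from Y*(Ω₁)=0.44691 + 0.17619j, Y(Ω₂)=-0.00005 - 0.00004j
Σ over m = -0.21609 + 0.00000j; ×(4π/13) → -0.20888 + 0.00000j. Real part: -0.208880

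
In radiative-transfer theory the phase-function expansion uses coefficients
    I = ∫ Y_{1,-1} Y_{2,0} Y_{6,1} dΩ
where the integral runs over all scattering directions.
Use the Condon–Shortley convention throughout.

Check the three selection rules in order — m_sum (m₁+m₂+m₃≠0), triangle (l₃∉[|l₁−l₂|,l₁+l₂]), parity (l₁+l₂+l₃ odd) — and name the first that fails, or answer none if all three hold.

Σmᵢ = 0  ✓
l₃∈[|l₁−l₂|,l₁+l₂]=[1,3] required, l₃=6 fails  ✗
Σlᵢ = 9 ⇒ odd

triangle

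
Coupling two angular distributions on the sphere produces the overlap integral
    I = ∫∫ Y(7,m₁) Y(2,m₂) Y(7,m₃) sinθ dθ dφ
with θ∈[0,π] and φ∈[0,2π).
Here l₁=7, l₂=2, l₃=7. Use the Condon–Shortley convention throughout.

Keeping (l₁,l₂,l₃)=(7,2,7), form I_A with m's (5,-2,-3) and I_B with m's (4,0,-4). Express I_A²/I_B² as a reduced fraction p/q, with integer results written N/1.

297/8

l's match ⇒ only the (l;m) 3-j factors differ between A and B.
A: triangle coeff Δ(7,2,7) = 1/185640; Σ_t [0,0]: t=0:+1/29030400 = 1/29030400; (3j)²=99/7735 [(7 2 7; 5 -2 -3)], sign=+1
B: triangle coeff Δ(7,2,7) = 1/185640; Σ_t [0,2]: t=0:+1/8709120 t=1:−1/7257600 t=2:+1/159667200 = -1/59875200; (3j)²=8/23205 [(7 2 7; 4 0 -4)], sign=+1
I_A²/I_B² = (99/7735)/(8/23205) = 297/8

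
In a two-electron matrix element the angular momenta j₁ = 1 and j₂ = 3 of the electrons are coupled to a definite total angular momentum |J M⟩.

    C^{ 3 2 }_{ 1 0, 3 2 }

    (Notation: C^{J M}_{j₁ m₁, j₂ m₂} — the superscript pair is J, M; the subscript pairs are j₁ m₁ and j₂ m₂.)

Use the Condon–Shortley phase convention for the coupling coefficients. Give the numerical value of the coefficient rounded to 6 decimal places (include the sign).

triangle: 1!×1!×5!/8! = 120/40320
(j±m)!: 1!×1!×5!×1!×5!×1! = 14400
prefactor² = (2J+1)×Δ×N² = 300
  k=0: +1/(0!×1!×1!×5!×0!×0!) = 1/120
  k=1: −1/(1!×0!×0!×4!×1!×1!) = -1/24
Σ = -1/30  ⇒  CG² = 300×(-1/30)² = 1/3
CG = −√(1/3) = -0.577350

-0.577350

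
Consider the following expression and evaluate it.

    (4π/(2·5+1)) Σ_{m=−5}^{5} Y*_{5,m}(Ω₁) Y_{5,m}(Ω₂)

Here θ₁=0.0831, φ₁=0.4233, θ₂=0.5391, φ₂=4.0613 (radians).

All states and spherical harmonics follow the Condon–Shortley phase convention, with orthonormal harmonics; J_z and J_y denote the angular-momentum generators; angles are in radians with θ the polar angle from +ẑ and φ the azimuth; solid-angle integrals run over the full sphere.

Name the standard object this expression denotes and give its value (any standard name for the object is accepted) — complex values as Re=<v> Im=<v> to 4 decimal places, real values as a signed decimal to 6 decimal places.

Legendre polynomial (addition theorem), -0.371860

This sum is the spherical-harmonic addition theorem: it equals the Legendre polynomial P_l(cos γ) of the angle γ between the two directions.
Term-by-term m-sum for l=5 (normalisation 4π/11 = 1.142397):
  [-5]  conj(Y_{5,-5})(Ω₁) = -0.00000 + 0.00000j ; Y_{5,-5}(Ω₂) = 0.00188 - 0.01644j ; Δ = 0.00000 + 0.00000j
  [-4]  conj(Y_{5,-4})(Ω₁) = -0.00001 + 0.00007j ; Y_{5,-4}(Ω₂) = -0.07516 + 0.04477j ; Δ = -0.00000 - 0.00001j
  [-3]  conj(Y_{5,-3})(Ω₁) = 0.00047 + 0.00150j ; Y_{5,-3}(Ω₂) = 0.24438 + 0.09831j ; Δ = -0.00003 + 0.00041j
  [-2]  conj(Y_{5,-2})(Ω₁) = 0.01526 + 0.01725j ; Y_{5,-2}(Ω₂) = -0.12303 - 0.44693j ; Δ = 0.00583 - 0.00894j
  [-1]  conj(Y_{5,-1})(Ω₁) = 0.18926 + 0.08527j ; Y_{5,-1}(Ω₂) = -0.20720 + 0.27195j ; Δ = -0.06240 + 0.03380j
  [+0]  conj(Y_{5,0})(Ω₁) = 0.88776 + 0.00000j ; Y_{5,0}(Ω₂) = -0.23914 + 0.00000j ; Δ = -0.21230 + 0.00000j
  [+1]  conj(Y_{5,1})(Ω₁) = -0.18926 + 0.08527j ; Y_{5,1}(Ω₂) = 0.20720 + 0.27195j ; Δ = -0.06240 - 0.03380j
  [+2]  conj(Y_{5,2})(Ω₁) = 0.01526 - 0.01725j ; Y_{5,2}(Ω₂) = -0.12303 + 0.44693j ; Δ = 0.00583 + 0.00894j
  [+3]  conj(Y_{5,3})(Ω₁) = -0.00047 + 0.00150j ; Y_{5,3}(Ω₂) = -0.24438 + 0.09831j ; Δ = -0.00003 - 0.00041j
  [+4]  conj(Y_{5,4})(Ω₁) = -0.00001 - 0.00007j ; Y_{5,4}(Ω₂) = -0.07516 - 0.04477j ; Δ = -0.00000 + 0.00001j
  [+5]  conj(Y_{5,5})(Ω₁) = 0.00000 + 0.00000j ; Y_{5,5}(Ω₂) = -0.00188 - 0.01644j ; Δ = 0.00000 - 0.00000j
Accumulated sum -0.32551 + 0.00000j; after 4π/(2l+1) scaling, -0.37186 + 0.00000j ⇒ P_5 = -0.371860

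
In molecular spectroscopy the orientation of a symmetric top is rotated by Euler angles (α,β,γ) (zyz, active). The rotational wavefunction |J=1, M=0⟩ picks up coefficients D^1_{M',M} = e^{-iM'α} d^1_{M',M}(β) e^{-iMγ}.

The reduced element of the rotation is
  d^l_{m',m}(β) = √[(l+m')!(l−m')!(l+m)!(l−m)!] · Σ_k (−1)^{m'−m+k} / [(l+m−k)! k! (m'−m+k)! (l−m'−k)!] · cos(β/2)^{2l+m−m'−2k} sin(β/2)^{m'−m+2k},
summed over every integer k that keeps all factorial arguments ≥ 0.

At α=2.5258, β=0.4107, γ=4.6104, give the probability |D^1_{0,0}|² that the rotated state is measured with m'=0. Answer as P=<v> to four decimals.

First d^1_{0,0}(β=0.4107), then the phase factors e^{-i(0)α} and e^{-i(0)γ}:
c=cos(0.410700/2)=0.978990, s=sin(0.410700/2)=0.203910; N=√[1·1·1·1]=1.000000
Admissible k: 0..1 (factorial args all ≥0)
  k=0: (−1)^0·1.0000/(1)·0.9790^2·0.2039^0 = +0.958421
  k=1: (−1)^1·1.0000/(1)·0.9790^0·0.2039^2 = -0.041579
d^1_{0,0}(0.4107) = +0.958421 -0.041579 = +0.916842
|D^1_{0,0}|² = |d^1_{0,0}(β)|² = (+0.916842)² = 0.840598 (the z-rotation phases have unit modulus)

P=0.8406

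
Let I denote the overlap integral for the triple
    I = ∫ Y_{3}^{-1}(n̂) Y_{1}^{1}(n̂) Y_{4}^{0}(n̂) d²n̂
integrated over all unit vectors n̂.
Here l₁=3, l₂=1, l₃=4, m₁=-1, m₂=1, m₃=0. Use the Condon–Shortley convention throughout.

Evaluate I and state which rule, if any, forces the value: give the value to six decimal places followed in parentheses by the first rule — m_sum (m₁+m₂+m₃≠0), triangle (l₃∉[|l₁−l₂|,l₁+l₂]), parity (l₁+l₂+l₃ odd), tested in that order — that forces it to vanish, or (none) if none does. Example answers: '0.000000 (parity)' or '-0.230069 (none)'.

0.150786 (none)

Checks pass: Σm=0; 8 even; l₃=4∈[2,4].
(2·3+1)(2·1+1)(2·4+1) = 189
Δ: 0! 6! 2! / 9! → 1/252
sum: t=0:+1/36 = 1/36
3j²(3 1 4; 0 0 0) = Δ·Π!·Σ² = 4/63  (sign +1)
sum: t=0:+1/96 = 1/96
3j²(3 1 4; -1 1 0) = Δ·Π!·Σ² = 1/42  (sign +1)
combine: 4πI² = 189·4/63·1/42 = 2/7
take √, sign +1: I = 0.15078601
No selection rule forces the value: the integral is nonzero (none).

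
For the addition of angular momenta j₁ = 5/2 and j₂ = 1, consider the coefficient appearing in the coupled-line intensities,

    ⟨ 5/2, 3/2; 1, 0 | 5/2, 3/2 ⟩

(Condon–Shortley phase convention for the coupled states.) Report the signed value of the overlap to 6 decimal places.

j₁+j₂−J=1  J+j₁−j₂=4  J−j₁+j₂=1  j₁+j₂+J+1=7
(j₁±m₁, j₂±m₂, J±M) = (4,1,1,1,4,1)
P² = 576/35
sum k=0..1:
  [0] +1/6 = 1/6
  [1] −1/24 = -1/24
S = 1/8
C² = P²·S² = 9/35 ; C = +0.507093

+0.507093  (= +√(9/35))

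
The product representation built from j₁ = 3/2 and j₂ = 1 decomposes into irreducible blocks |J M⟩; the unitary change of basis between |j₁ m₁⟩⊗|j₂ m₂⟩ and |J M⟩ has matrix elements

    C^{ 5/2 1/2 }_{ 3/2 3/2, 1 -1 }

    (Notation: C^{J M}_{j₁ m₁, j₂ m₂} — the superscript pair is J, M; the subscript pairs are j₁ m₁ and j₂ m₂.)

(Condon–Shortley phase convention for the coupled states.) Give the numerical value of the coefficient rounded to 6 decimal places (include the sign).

+0.316228  (= +√(1/10))

j₁+j₂−J=0  J+j₁−j₂=3  J−j₁+j₂=2  j₁+j₂+J+1=6
(j₁±m₁, j₂±m₂, J±M) = (3,0,0,2,3,2)
P² = 72/5
sum k=0..0:
  [0] +1/12 = 1/12
S = 1/12
C² = P²·S² = 1/10 ; C = +0.316228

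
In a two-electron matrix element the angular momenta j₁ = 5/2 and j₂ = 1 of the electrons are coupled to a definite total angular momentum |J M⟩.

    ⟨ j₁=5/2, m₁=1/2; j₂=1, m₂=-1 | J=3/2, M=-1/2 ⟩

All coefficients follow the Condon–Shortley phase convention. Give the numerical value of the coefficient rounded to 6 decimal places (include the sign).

triangle: 2!×3!×0!/6! = 12/720
(j±m)!: 3!×2!×0!×2!×1!×2! = 48
prefactor² = (2J+1)×Δ×N² = 16/5
  k=0: +1/(0!×2!×2!×0!×1!×0!) = 1/4
Σ = 1/4  ⇒  CG² = 16/5×(1/4)² = 1/5
CG = +√(1/5) = +0.447214

+√(1/5) = +0.447214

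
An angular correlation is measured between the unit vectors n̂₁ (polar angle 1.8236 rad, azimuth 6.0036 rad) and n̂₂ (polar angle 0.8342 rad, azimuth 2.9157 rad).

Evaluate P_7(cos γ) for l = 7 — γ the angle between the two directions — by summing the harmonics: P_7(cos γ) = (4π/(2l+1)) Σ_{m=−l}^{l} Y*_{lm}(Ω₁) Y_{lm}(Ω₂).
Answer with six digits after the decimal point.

0.403784

Term-by-term m-sum for l=7 (normalisation 4π/15 = 0.837758):
  m=-7: (-0.150272, -0.369456) × (0.000640, -0.061196) = (-0.022705, 0.008960)  (running Σ = (-0.022705, 0.008960))
  m=-6: (0.041063, 0.383327) × (0.044393, 0.202859) = (-0.075938, 0.025347)  (running Σ = (-0.098644, 0.034307))
  m=-5: (-0.010027, 0.057427) × (-0.170125, -0.360121) = (0.022387, -0.006159)  (running Σ = (-0.076257, 0.028148))
  m=-4: (0.154204, -0.317235) × (0.263307, 0.334253) = (0.146640, -0.031987)  (running Σ = (0.070383, -0.003839))
  m=-3: (-0.038208, 0.042520) × (-0.081896, -0.065912) = (0.005932, -0.000964)  (running Σ = (0.076314, -0.004803))
  m=-2: (-0.269870, 0.168884) × (-0.286334, -0.138946) = (0.100739, -0.010860)  (running Σ = (0.177053, -0.015663))
  m=-1: (0.095899, -0.027533) × (0.251703, 0.057845) = (0.025731, -0.001383)  (running Σ = (0.202784, -0.017046))
  m=0: (0.305733, -0.000000) × (0.249935, 0.000000) = (0.076413, 0.000000)  (running Σ = (0.279197, -0.017046))
  m=1: (-0.095899, -0.027533) × (-0.251703, 0.057845) = (0.025731, 0.001383)  (running Σ = (0.304928, -0.015663))
  m=2: (-0.269870, -0.168884) × (-0.286334, 0.138946) = (0.100739, 0.010860)  (running Σ = (0.405667, -0.004803))
  m=3: (0.038208, 0.042520) × (0.081896, -0.065912) = (0.005932, 0.000964)  (running Σ = (0.411598, -0.003839))
  m=4: (0.154204, 0.317235) × (0.263307, -0.334253) = (0.146640, 0.031987)  (running Σ = (0.558238, 0.028148))
  m=5: (0.010027, 0.057427) × (0.170125, -0.360121) = (0.022387, 0.006159)  (running Σ = (0.580625, 0.034307))
  m=6: (0.041063, -0.383327) × (0.044393, -0.202859) = (-0.075938, -0.025347)  (running Σ = (0.504686, 0.008960))
  m=7: (0.150272, -0.369456) × (-0.000640, -0.061196) = (-0.022705, -0.008960)  (running Σ = (0.481981, -0.000000))
Accumulated sum (0.481981, -0.000000); after 4π/(2l+1) scaling, (0.403784, -0.000000) ⇒ P_7 = 0.403784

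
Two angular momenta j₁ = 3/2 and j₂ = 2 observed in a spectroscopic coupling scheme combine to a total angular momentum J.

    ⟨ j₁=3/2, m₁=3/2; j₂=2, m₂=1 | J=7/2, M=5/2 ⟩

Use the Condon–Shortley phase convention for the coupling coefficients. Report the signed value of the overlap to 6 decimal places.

+√(4/7) ≈ +0.755929

√[8·0!3!4!/8! · 3!0!3!1!6!1!] = √(5184/7)
  +(−1)^0/∏(0,0,0,3,3,1)! = 1/36  (running 1/36)
⟨..|..⟩ = √(5184/7)·(1/36) = +0.755929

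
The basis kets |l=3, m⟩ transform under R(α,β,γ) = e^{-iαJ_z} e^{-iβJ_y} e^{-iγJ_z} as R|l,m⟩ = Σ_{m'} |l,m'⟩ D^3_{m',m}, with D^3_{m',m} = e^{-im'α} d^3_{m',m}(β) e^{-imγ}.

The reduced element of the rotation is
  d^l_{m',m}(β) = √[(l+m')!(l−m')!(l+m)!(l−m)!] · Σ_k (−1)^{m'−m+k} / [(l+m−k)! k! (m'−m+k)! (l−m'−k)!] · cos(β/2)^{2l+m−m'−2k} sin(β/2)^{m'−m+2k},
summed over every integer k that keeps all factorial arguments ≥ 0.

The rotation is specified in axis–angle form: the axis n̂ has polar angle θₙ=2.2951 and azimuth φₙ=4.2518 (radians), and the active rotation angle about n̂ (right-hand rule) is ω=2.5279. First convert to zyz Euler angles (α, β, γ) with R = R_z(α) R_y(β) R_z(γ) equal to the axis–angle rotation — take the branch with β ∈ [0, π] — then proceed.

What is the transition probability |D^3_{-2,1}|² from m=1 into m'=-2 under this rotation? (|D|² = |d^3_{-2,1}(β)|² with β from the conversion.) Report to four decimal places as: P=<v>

Axis–angle → zyz. n̂ = (sinθₙcosφₙ, sinθₙsinφₙ, cosθₙ) = (-0.332895, -0.670912, -0.662614), ω = 2.5279.
R = I cosω + sinω [n̂]ₓ + (1−cosω) n̂n̂ᵀ gives
  R = [-0.616110, +0.787526, +0.014540; +0.024340, +0.000585, +0.999704; +0.787284, +0.616282, -0.019528]
β = atan2(√(R₁₃²+R₂₃²), R₃₃) = 1.590326; α = atan2(R₂₃, R₁₃) mod 2π = 1.556253; γ = atan2(R₃₂, −R₃₁) mod 2π = 2.477431
First d^3_{-2,1}(β=1.5903), then the phase factors e^{-i(-2)α} and e^{-i(1)γ}:
With c≡cos(β/2)=0.700168 and s≡sin(β/2)=0.713978, N=[1·120·24·2]^{1/2}=75.894664
The bounds max(0,m−m')=3 and min(l+m,l−m')=4 give 2 terms
  k=3: (−1)^0·75.8947/(12)·0.7002^3·0.7140^3 = +0.790117
  k=4: (−1)^1·75.8947/(24)·0.7002^1·0.7140^5 = -0.410796
d^3_{-2,1}(1.5903) = +0.790117 -0.410796 = +0.379322
|D^3_{-2,1}|² = |d^3_{-2,1}(β)|² = (+0.379322)² = 0.143885 (the z-rotation phases have unit modulus)

P=0.1439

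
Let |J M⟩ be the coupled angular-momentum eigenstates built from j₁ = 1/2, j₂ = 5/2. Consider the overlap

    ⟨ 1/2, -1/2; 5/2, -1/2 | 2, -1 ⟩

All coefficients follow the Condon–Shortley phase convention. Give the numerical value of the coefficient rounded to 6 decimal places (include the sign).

j₁+j₂−J=1  J+j₁−j₂=0  J−j₁+j₂=4  j₁+j₂+J+1=6
(j₁±m₁, j₂±m₂, J±M) = (0,1,2,3,1,3)
P² = 12
sum k=1..1:
  [1] −1/6 = -1/6
S = -1/6
C² = P²·S² = 1/3 ; C = -0.577350

−√(1/3) ≈ -0.577350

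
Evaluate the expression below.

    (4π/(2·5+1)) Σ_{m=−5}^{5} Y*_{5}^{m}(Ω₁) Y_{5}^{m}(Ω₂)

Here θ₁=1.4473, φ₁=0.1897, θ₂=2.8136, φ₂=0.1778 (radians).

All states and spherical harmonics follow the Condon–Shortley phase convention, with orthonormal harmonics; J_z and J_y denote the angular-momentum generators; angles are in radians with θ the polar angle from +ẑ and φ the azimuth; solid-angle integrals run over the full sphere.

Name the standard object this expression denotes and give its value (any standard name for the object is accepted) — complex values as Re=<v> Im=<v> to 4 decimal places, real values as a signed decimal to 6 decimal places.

This sum is the spherical-harmonic addition theorem: it equals the Legendre polynomial P_l(cos γ) of the angle γ between the two directions.
Term-by-term m-sum for l=5 (normalisation 4π/11 = 1.142397):
  [-5]  conj(Y_{5,-5})(Ω₁) = (0.260397, 0.362983) ; Y_{5,-5}(Ω₂) = (0.001015, -0.001250) ; Δ = (0.000718, 0.000043)
  [-4]  conj(Y_{5,-4})(Ω₁) = (0.127246, 0.120651) ; Y_{5,-4}(Ω₂) = (-0.011336, 0.009768) ; Δ = (-0.002621, -0.000125)
  [-3]  conj(Y_{5,-3})(Ω₁) = (-0.245915, -0.157312) ; Y_{5,-3}(Ω₂) = (0.070368, -0.041552) ; Δ = (-0.023841, -0.000851)
  [-2]  conj(Y_{5,-2})(Ω₁) = (-0.182284, -0.072680) ; Y_{5,-2}(Ω₂) = (-0.263576, 0.097889) ; Δ = (0.055160, 0.001313)
  [-1]  conj(Y_{5,-1})(Ω₁) = (0.247340, 0.047491) ; Y_{5,-1}(Ω₂) = (0.540289, -0.097089) ; Δ = (0.138246, 0.001645)
  [+0]  conj(Y_{5,0})(Ω₁) = (0.201001, -0.000000) ; Y_{5,0}(Ω₂) = (-0.317423, 0.000000) ; Δ = (-0.063802, 0.000000)
  [+1]  conj(Y_{5,1})(Ω₁) = (-0.247340, 0.047491) ; Y_{5,1}(Ω₂) = (-0.540289, -0.097089) ; Δ = (0.138246, -0.001645)
  [+2]  conj(Y_{5,2})(Ω₁) = (-0.182284, 0.072680) ; Y_{5,2}(Ω₂) = (-0.263576, -0.097889) ; Δ = (0.055160, -0.001313)
  [+3]  conj(Y_{5,3})(Ω₁) = (0.245915, -0.157312) ; Y_{5,3}(Ω₂) = (-0.070368, -0.041552) ; Δ = (-0.023841, 0.000851)
  [+4]  conj(Y_{5,4})(Ω₁) = (0.127246, -0.120651) ; Y_{5,4}(Ω₂) = (-0.011336, -0.009768) ; Δ = (-0.002621, 0.000125)
  [+5]  conj(Y_{5,5})(Ω₁) = (-0.260397, 0.362983) ; Y_{5,5}(Ω₂) = (-0.001015, -0.001250) ; Δ = (0.000718, -0.000043)
Σ over m = (0.271522, -0.000000); ×(4π/11) → (0.310186, -0.000000). Real part: 0.310186

Legendre polynomial (addition theorem), +0.310186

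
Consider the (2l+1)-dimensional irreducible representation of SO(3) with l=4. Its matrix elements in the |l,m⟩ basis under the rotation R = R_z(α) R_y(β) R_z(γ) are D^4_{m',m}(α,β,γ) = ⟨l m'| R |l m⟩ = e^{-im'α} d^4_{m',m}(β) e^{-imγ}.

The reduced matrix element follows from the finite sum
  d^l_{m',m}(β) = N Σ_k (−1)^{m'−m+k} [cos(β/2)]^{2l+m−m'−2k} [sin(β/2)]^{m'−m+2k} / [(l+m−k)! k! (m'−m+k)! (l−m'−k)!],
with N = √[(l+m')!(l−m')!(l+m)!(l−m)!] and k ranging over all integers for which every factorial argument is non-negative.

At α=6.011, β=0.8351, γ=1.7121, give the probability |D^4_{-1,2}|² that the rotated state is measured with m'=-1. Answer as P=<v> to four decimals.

D^4_{-1,2}(6.0110,0.8351,1.7121) = e^{-i·-1·6.0110}·d^4_{-1,2}(0.8351)·e^{-i·2·1.7121}. Compute d first:
Half-angle: c=0.914085, s=0.405522. N=√(6·120·720·2)=1018.233765
The bounds max(0,m−m')=3 and min(l+m,l−m')=5 give 3 terms
  k=3: (−1)^0·1018.2338/(72)·0.9141^5·0.4055^3 = +0.601855
  k=4: (−1)^1·1018.2338/(48)·0.9141^3·0.4055^5 = -0.177680
  k=5: (−1)^2·1018.2338/(240)·0.9141^1·0.4055^7 = +0.006994
d^4_{-1,2}(0.8351) = +0.601855 -0.177680 +0.006994 = +0.431169
|D^4_{-1,2}|² = |d^4_{-1,2}(β)|² = (+0.431169)² = 0.185907 (the z-rotation phases have unit modulus)

P=0.1859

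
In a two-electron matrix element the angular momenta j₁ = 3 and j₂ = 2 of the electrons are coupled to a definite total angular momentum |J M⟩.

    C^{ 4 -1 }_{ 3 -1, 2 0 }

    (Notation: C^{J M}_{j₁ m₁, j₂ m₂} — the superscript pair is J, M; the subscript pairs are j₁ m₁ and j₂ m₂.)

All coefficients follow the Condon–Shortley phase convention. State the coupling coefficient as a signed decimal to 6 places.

triangle: 1!*5!*3!/10! = 720/3628800
(j±m)!: 2!*4!*2!*2!*3!*5! = 138240
prefactor² = (2J+1)*Δ*N² = 1728/7
  k=0: +1/(0!*1!*4!*2!*1!*1!) = 1/48
  k=1: −1/(1!*0!*3!*1!*2!*2!) = -1/24
Σ = -1/48  ⇒  CG² = 1728/7*(-1/48)² = 3/28
CG = −√(3/28) = -0.327327

−√(3/28) = -0.327327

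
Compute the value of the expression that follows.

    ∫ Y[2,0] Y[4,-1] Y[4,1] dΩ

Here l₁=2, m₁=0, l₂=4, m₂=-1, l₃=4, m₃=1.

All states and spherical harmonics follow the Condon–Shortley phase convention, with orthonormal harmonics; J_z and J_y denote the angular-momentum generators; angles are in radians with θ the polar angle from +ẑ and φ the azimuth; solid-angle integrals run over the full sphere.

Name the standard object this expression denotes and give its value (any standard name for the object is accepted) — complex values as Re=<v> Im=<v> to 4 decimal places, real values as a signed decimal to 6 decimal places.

This is a Gaunt coefficient — the integral of a triple product of spherical harmonics over the sphere.
Checks pass: Σm=0; 10 even; l₃=4∈[2,6].
(2·2+1)(2·4+1)(2·4+1) = 405
Δ: 2! 2! 6! / 11! → 1/13860
sum: t=0:+1/192 t=1:−1/36 t=2:+1/192 = -5/288
3j²(2 4 4; 0 0 0) = Δ·Π!·Σ² = 20/693  (sign -1)
sum: t=0:+1/144 t=1:−1/48 t=2:+1/480 = -17/1440
3j²(2 4 4; 0 -1 1) = Δ·Π!·Σ² = 289/13860  (sign +1)
combine: 4πI² = 405·20/693·289/13860 = 1445/5929
take √, sign -1: I = -0.13926381

Gaunt coefficient, -0.139264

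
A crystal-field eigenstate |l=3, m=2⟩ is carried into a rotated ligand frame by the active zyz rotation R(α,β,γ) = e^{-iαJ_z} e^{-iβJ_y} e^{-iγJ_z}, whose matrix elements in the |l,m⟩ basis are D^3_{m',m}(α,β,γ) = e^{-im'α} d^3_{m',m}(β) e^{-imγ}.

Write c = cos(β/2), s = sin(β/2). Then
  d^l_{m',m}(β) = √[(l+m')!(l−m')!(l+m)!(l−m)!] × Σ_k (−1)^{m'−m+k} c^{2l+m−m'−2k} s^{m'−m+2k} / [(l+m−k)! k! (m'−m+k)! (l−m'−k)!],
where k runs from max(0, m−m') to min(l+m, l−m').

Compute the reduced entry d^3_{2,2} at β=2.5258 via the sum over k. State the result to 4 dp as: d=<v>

d^3_{2,2}(β=2.5258) via the finite sum:
With c≡cos(β/2)=0.303055 and s≡sin(β/2)=0.952973, N=[120·1·120·1]^{1/2}=120.000000
k∈{0,1} keeps every argument non-negative
  k=0: (−1)^0·120.0000/(120)·0.3031^6·0.9530^0 = +0.000775
  k=1: (−1)^1·120.0000/(24)·0.3031^4·0.9530^2 = -0.038301
d^3_{2,2}(2.5258) = +0.000775 -0.038301 = -0.037527

d=-0.0375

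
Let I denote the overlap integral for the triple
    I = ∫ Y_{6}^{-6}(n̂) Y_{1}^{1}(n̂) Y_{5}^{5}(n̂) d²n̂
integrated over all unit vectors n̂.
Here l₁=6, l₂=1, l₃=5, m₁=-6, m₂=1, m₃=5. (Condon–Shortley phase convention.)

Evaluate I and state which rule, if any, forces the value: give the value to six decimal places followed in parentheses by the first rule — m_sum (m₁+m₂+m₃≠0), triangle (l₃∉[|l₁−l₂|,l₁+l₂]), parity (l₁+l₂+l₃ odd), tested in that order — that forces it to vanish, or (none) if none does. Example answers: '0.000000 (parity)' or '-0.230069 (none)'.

Checks pass: Σm=0; 12 even; l₃=5∈[5,7].
(2·6+1)(2·1+1)(2·5+1) = 429
Δ: 2! 10! 0! / 13! → 1/858
sum: t=1:−1/14400 = -1/14400
3j²(6 1 5; 0 0 0) = Δ·Π!·Σ² = 6/143  (sign +1)
sum: t=2:+1/7257600 = 1/7257600
3j²(6 1 5; -6 1 5) = Δ·Π!·Σ² = 1/13  (sign +1)
combine: 4πI² = 429·6/143·1/13 = 18/13
take √, sign +1: I = 0.33194004
No selection rule forces the value: the integral is nonzero (none).

0.331940 (none)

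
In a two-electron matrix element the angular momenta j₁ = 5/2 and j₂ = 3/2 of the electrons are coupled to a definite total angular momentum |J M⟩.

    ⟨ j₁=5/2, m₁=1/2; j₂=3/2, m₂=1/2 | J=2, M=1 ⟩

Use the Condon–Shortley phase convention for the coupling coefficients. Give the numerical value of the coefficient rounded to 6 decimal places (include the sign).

−√(25/84) ≈ -0.545545

j₁+j₂−J=2  J+j₁−j₂=3  J−j₁+j₂=1  j₁+j₂+J+1=7
(j₁±m₁, j₂±m₂, J±M) = (3,2,2,1,3,1)
P² = 12/7
sum k=1..2:
  [1] −1/2 = -1/2
  [2] +1/12 = 1/12
S = -5/12
C² = P²·S² = 25/84 ; C = -0.545545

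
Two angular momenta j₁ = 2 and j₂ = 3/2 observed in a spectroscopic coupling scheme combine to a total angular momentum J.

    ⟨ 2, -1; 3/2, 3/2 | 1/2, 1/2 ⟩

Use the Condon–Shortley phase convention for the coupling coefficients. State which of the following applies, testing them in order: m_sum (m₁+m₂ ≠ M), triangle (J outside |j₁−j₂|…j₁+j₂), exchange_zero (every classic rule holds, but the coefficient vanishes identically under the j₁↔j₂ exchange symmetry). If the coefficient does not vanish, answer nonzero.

nonzero

m-sum: m₁+m₂ = -1+3/2 = 1/2, M = 1/2  ✓
triangle: |j₁−j₂| = 1/2 ≤ J = 1/2 ≤ j₁+j₂ = 7/2  ✓
exchange: j₁≠j₂ or m₁≠m₂ — the exchange symmetry imposes no constraint here
value check: CG = −√(1/10) = -0.316228 ≠ 0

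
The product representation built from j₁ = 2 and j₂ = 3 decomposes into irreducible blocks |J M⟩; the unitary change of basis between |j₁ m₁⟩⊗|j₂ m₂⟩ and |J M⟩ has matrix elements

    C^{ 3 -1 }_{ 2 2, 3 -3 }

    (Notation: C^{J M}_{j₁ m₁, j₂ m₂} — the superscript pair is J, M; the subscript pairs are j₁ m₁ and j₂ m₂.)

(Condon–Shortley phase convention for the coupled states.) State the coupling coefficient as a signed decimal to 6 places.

+√(1/6) ≈ +0.408248

j₁+j₂−J=2  J+j₁−j₂=2  J−j₁+j₂=4  j₁+j₂+J+1=9
(j₁±m₁, j₂±m₂, J±M) = (4,0,0,6,2,4)
P² = 1536
sum k=0..0:
  [0] +1/96 = 1/96
S = 1/96
C² = P²·S² = 1/6 ; C = +0.408248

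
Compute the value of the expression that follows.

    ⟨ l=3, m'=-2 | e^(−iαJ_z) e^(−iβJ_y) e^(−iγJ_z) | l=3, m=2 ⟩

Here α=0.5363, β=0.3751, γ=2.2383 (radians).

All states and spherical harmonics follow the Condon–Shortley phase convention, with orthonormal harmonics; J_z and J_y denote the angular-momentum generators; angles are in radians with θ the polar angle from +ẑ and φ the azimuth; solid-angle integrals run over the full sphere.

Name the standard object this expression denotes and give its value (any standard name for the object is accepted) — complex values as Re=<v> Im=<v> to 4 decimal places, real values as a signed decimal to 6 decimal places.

This is a Wigner D-matrix element — the rotation-matrix element ⟨l m'| R(α,β,γ) |l m⟩ in the angular-momentum basis.
First d^3_{-2,2}(β=0.3751), then the phase factors e^{-i(-2)α} and e^{-i(2)γ}:
With c≡cos(β/2)=0.982464 and s≡sin(β/2)=0.186452, N=[1·120·120·1]^{1/2}=120.000000
The bounds max(0,m−m')=4 and min(l+m,l−m')=5 give 2 terms
  k=4: (−1)^0·120.0000/(24)·0.9825^2·0.1865^4 = +0.005833
  k=5: (−1)^1·120.0000/(120)·0.9825^0·0.1865^6 = -0.000042
d^3_{-2,2}(0.3751) = +0.005833 -0.000042 = +0.005791
D = (+0.477842+0.878446i)·(+0.005791)·(-0.233610+0.972330i) = -0.005593+0.001502i

Wigner D-matrix element, Re=-0.0056 Im=0.0015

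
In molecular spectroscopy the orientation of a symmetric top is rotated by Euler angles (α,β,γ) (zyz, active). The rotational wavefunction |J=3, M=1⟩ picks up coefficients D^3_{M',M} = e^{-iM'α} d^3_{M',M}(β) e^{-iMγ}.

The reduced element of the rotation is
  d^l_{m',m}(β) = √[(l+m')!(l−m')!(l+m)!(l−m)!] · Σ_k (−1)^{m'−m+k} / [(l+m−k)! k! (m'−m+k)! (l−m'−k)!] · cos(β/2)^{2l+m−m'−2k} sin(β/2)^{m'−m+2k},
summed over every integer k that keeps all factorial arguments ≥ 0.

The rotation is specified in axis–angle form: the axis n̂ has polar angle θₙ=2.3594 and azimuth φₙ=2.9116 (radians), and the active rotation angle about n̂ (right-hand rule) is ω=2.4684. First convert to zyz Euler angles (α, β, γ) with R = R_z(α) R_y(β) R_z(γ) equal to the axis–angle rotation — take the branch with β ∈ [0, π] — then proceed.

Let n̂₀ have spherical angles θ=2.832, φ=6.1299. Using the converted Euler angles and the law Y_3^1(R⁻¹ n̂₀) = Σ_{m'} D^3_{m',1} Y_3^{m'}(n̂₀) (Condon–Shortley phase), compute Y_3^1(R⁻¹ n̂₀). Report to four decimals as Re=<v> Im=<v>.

Axis–angle → zyz. n̂ = (sinθₙcosφₙ, sinθₙsinφₙ, cosθₙ) = (-0.686277, +0.160682, -0.709370), ω = 2.4684.
R = I cosω + sinω [n̂]ₓ + (1−cosω) n̂n̂ᵀ gives
  R = [+0.057366, +0.245795, +0.967623; -0.638769, -0.735830, +0.224785; +0.767257, -0.630982, +0.114794]
β = atan2(√(R₁₃²+R₂₃²), R₃₃) = 1.455749; α = atan2(R₂₃, R₁₃) mod 2π = 0.228258; γ = atan2(R₃₂, −R₃₁) mod 2π = 3.829836
Need the full column D^3_{m',1} for m'=−3..3 at α=0.2283, β=1.4557, γ=3.8298.
cos(β/2)=0.746590, sin(β/2)=0.665284
d^3_{-3,1}: single k=4 term ⇒ +0.422901;  D = -0.422899+0.001467i
d^3_{-2,1}: k∈[3..4] ⇒ +0.774994 -0.307693 = +0.467301;  D = -0.454810+0.107320i
d^3_{-1,1}: k∈[2..4] ⇒ +0.825078 -0.873541 +0.086705 = +0.038242;  D = -0.034267+0.016977i
d^3_{0,1}: k∈[1..3] ⇒ +0.534576 -1.273445 +0.337061 = -0.401808;  D = +0.310342-0.255221i
d^3_{1,1}: k∈[0..2] ⇒ +0.173179 -1.100104 +0.655156 = -0.271769;  D = +0.165399-0.215643i
d^3_{2,1}: k∈[0..1] ⇒ -0.487999 +0.774994 = +0.286995;  D = -0.118605+0.261341i
d^3_{3,1}: single k=0 term ⇒ +0.532585;  D = -0.104650+0.522203i
Y_3^{m'}(θ=2.832,φ=6.1299) and Σ D·Y over m':
  (-0.4229+0.0015i)·(+0.0106+0.0052i)  (-0.4548+0.1073i)·(-0.0861-0.0273i)  (-0.0343+0.0170i)·(+0.3441+0.0532i)  (+0.3103-0.2552i)·(-0.5459+0.0000i)  (+0.1654-0.2156i)·(-0.3441+0.0532i)  (-0.1186+0.2613i)·(-0.0861+0.0273i)  (-0.1046+0.5222i)·(-0.0106+0.0052i)
Y_3^1(R⁻¹ n̂) = -0.188468+0.195477i

Re=-0.1885 Im=0.1955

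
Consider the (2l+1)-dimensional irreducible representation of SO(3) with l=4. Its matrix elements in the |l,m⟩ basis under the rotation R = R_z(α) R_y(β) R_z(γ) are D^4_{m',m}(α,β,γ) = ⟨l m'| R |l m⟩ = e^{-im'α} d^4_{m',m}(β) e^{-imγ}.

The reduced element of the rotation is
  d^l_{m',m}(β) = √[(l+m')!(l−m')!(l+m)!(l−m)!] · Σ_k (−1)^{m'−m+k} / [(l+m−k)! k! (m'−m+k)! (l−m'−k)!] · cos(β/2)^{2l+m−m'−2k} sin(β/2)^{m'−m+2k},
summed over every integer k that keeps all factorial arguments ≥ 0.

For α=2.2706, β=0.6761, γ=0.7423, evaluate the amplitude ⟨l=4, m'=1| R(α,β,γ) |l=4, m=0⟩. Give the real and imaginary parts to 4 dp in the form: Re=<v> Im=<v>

D^4_{1,0}(2.2706,0.6761,0.7423) = e^{-i·1·2.2706}·d^4_{1,0}(0.6761)·e^{-i·0·0.7423}. Compute d first:
Half-angle: c=0.943403, s=0.331648. N=√(120·6·24·24)=643.987578
k: max(0,(0)−(1))=0 … min(4+(0),4−(1))=3
  k=0: (−1)^1·643.9876/(144)·0.9434^7·0.3316^1 = -0.986447
  k=1: (−1)^2·643.9876/(24)·0.9434^5·0.3316^3 = +0.731451
  k=2: (−1)^3·643.9876/(24)·0.9434^3·0.3316^5 = -0.090395
  k=3: (−1)^4·643.9876/(144)·0.9434^1·0.3316^7 = +0.001862
d^4_{1,0}(0.6761) = -0.986447 +0.731451 -0.090395 +0.001862 = -0.343529
Attach z-rotation phases: D = e^{-i(1)(2.2706)}·(-0.343529)·e^{-i(0)(0.7423)} = +0.221256+0.262789i

Re=0.2213 Im=0.2628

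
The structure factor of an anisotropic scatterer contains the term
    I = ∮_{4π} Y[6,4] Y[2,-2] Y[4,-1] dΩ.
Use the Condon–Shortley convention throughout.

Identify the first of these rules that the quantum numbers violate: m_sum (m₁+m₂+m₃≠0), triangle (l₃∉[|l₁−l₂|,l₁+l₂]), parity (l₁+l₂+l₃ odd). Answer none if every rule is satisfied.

Σmᵢ = 1  ✗
l₃∈[|l₁−l₂|,l₁+l₂]=[4,8], have l₃=4
Σlᵢ = 12 ⇒ even

m_sum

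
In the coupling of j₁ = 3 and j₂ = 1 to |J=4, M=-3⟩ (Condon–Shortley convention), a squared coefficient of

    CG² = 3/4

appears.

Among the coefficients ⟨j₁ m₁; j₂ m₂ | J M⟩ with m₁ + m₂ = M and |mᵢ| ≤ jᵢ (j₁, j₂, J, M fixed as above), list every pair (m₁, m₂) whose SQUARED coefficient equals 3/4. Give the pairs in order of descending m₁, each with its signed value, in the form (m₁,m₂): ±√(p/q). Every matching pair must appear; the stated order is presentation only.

Admissible pairs with m₁+m₂ = M = -3: (-3,0), (-2,-1)
  (m₁,m₂)=(-2,-1): CG² = 3/4, CG = +√(3/4)   ← matches the target
  (m₁,m₂)=(-3,0): CG² = 1/4, CG = +√(1/4)
Pairs with CG² = 3/4: (-2,-1): +√(3/4)

(-2,-1): +√(3/4)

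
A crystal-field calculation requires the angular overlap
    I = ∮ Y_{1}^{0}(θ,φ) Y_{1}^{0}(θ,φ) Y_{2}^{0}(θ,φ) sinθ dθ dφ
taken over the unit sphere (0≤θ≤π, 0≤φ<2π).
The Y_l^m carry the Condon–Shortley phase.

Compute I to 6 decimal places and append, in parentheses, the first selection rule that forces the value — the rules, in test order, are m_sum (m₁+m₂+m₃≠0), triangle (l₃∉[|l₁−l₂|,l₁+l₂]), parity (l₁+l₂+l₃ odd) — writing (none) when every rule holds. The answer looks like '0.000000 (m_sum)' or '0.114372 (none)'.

0.252313 (none)

Rules hold: Σm=0, L=4 even, 0≤2≤2.
N = 3·3·5 = 45
Δ = 0!·2!·2!/5! = 1/30
Racah Σ t=0..0: t=0:+1/1 = 1/1
⇒ 3j(1 1 2; 0 0 0)² = 2/15, sgn +1
(m-triple is (0,0,0) — same symbol as above.)
4πI² = N·(3j₀)²·(3jₘ)² = 4/5
I = +1·√(0.8/4π) = 0.25231325
No selection rule forces the value: the integral is nonzero (none).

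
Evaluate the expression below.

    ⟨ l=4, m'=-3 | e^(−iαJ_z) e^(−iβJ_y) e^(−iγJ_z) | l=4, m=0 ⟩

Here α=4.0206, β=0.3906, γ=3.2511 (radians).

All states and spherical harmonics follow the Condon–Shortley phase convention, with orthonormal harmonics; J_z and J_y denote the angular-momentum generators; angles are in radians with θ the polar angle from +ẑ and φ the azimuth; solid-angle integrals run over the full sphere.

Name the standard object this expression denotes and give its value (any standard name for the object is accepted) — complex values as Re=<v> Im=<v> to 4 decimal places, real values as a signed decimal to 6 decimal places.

This is a Wigner D-matrix element — the rotation-matrix element ⟨l m'| R(α,β,γ) |l m⟩ in the angular-momentum basis.
First d^4_{-3,0}(β=0.3906), then the phase factors e^{-i(-3)α} and e^{-i(0)γ}:
With c≡cos(β/2)=0.980989 and s≡sin(β/2)=0.194061, N=[1·5040·24·24]^{1/2}=1703.830978
k: max(0,(0)−(-3))=3 … min(4+(0),4−(-3))=4
  k=3: (−1)^0·1703.8310/(144)·0.9810^5·0.1941^3 = +0.078560
  k=4: (−1)^1·1703.8310/(144)·0.9810^3·0.1941^5 = -0.003074
d^4_{-3,0}(0.3906) = +0.078560 -0.003074 = +0.075485
D = (+0.875382-0.483432i)·(+0.075485)·(+1.000000+0.000000i) = +0.066079-0.036492i

Wigner D-matrix element, Re=0.0661 Im=-0.0365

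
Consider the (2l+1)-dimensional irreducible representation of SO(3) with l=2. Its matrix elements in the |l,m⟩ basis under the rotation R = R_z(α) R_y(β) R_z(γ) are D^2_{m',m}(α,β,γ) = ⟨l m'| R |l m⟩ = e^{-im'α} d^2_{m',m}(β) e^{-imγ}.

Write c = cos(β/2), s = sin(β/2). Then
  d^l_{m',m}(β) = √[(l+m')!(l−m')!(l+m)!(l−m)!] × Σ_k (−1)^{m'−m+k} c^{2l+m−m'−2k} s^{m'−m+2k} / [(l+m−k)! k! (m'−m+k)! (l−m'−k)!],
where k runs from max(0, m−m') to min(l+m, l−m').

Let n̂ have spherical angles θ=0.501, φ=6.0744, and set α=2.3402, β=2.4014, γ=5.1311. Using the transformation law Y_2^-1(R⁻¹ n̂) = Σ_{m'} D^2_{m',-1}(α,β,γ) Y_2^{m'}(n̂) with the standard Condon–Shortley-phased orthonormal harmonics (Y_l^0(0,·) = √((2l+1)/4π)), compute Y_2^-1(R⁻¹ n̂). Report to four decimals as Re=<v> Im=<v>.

Need the full column D^2_{m',-1} for m'=−2..2 at α=2.3402, β=2.4014, γ=5.1311.
cos(β/2)=0.361705, sin(β/2)=0.932293
d^2_{-2,-1}: single k=1 term ⇒ +0.088236;  D = -0.081720-0.033279i
d^2_{-1,-1}: k∈[0..1] ⇒ +0.017117 -0.341142 = -0.324025;  D = -0.120994-0.300588i
d^2_{0,-1}: k∈[0..1] ⇒ -0.108067 +0.717938 = +0.609871;  D = +0.247963-0.557187i
d^2_{1,-1}: k∈[0..1] ⇒ +0.341142 -0.755455 = -0.414313;  D = +0.389096-0.142337i
d^2_{2,-1}: single k=0 term ⇒ -0.586194;  D = -0.527658-0.255344i
Y_2^{m'}(θ=0.501,φ=6.0744) and Σ D·Y over m':
  (-0.0817-0.0333i)·(+0.0815+0.0361i)  (-0.1210-0.3006i)·(+0.3184+0.0675i)  (+0.2480-0.5572i)·(+0.4125+0.0000i)  (+0.3891-0.1423i)·(-0.3184+0.0675i)  (-0.5277-0.2553i)·(+0.0815-0.0361i)
Y_2^-1(R⁻¹ n̂) = -0.087901-0.269538i

Re=-0.0879 Im=-0.2695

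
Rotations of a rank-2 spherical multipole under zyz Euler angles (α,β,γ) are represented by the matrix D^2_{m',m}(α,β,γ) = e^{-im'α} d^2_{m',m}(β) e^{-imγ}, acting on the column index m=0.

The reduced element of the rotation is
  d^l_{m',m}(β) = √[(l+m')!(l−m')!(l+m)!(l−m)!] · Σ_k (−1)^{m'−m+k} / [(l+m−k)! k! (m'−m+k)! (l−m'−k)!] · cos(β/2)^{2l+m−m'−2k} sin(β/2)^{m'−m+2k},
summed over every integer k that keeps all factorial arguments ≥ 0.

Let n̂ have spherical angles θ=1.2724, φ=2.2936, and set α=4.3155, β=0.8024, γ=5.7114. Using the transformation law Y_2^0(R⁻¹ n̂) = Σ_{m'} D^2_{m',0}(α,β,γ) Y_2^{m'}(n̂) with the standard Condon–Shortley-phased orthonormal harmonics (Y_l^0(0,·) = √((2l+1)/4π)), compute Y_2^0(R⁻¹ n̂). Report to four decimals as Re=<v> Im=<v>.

Need the full column D^2_{m',0} for m'=−2..2 at α=4.3155, β=0.8024, γ=5.7114.
cos(β/2)=0.920593, sin(β/2)=0.390523
d^2_{-2,0}: single k=2 term ⇒ +0.316596;  D = -0.221983+0.225735i
d^2_{-1,0}: k∈[1..2] ⇒ +0.746321 -0.134303 = +0.612018;  D = -0.236576-0.564445i
d^2_{0,0}: k∈[0..2] ⇒ +0.718242 -0.516999 +0.023259 = +0.224502;  D = +0.224502+0.000000i
d^2_{1,0}: k∈[0..1] ⇒ -0.746321 +0.134303 = -0.612018;  D = +0.236576-0.564445i
d^2_{2,0}: single k=0 term ⇒ +0.316596;  D = -0.221983-0.225735i
Y_2^{m'}(θ=1.2724,φ=2.2936) and Σ D·Y over m':
  (-0.2220+0.2257i)·(-0.0441+0.3501i)  (-0.2366-0.5644i)·(-0.1436-0.1628i)  (+0.2245+0.0000i)·(-0.2336+0.0000i)  (+0.2366-0.5644i)·(+0.1436-0.1628i)  (-0.2220-0.2257i)·(-0.0441-0.3501i)
Y_2^0(R⁻¹ n̂) = -0.306799+0.000000i

Re=-0.3068 Im=0.0000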